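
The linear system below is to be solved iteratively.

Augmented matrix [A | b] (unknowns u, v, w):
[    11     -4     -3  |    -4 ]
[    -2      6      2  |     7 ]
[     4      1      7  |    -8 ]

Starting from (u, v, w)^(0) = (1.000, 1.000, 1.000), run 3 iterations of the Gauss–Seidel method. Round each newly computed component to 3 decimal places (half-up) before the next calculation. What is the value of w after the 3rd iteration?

Iteration 1:
  u = (-4 - (-4)·1.000 - (-3)·1.000) / (11) = 0.273
  v = (7 - (-2)·0.273 - (2)·1.000) / (6) = 0.924
  w = (-8 - (4)·0.273 - (1)·0.924) / (7) = -1.431
Iteration 2:
  u = (-4 - (-4)·0.924 - (-3)·-1.431) / (11) = -0.418
  v = (7 - (-2)·-0.418 - (2)·-1.431) / (6) = 1.504
  w = (-8 - (4)·-0.418 - (1)·1.504) / (7) = -1.119
Iteration 3:
  u = (-4 - (-4)·1.504 - (-3)·-1.119) / (11) = -0.122
  v = (7 - (-2)·-0.122 - (2)·-1.119) / (6) = 1.499
  w = (-8 - (4)·-0.122 - (1)·1.499) / (7) = -1.287

-1.287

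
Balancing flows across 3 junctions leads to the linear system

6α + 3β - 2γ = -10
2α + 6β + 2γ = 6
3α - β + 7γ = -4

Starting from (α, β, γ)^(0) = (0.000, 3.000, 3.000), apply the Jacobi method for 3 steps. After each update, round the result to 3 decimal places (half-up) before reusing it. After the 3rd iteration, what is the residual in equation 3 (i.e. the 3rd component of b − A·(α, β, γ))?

1.839

Iteration 1:
  α = (-10 - (3)·3.000 - (-2)·3.000) / (6) = -2.167
  β = (6 - (2)·0.000 - (2)·3.000) / (6) = 0.000
  γ = (-4 - (3)·0.000 - (-1)·3.000) / (7) = -0.143
Iteration 2:
  α = (-10 - (3)·0.000 - (-2)·-0.143) / (6) = -1.714
  β = (6 - (2)·-2.167 - (2)·-0.143) / (6) = 1.770
  γ = (-4 - (3)·-2.167 - (-1)·0.000) / (7) = 0.357
Iteration 3:
  α = (-10 - (3)·1.770 - (-2)·0.357) / (6) = -2.433
  β = (6 - (2)·-1.714 - (2)·0.357) / (6) = 1.452
  γ = (-4 - (3)·-1.714 - (-1)·1.770) / (7) = 0.416
Residual b − A·x = (1.074, 1.322, 1.839)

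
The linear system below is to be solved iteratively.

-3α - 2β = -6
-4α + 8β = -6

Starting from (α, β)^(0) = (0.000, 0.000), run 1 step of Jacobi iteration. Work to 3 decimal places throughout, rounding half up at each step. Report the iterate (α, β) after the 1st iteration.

(2.000, -0.750)

Iteration 1:
  α = (-6 - (-2)·0.000) / (-3) = 2.000
  β = (-6 - (-4)·0.000) / (8) = -0.750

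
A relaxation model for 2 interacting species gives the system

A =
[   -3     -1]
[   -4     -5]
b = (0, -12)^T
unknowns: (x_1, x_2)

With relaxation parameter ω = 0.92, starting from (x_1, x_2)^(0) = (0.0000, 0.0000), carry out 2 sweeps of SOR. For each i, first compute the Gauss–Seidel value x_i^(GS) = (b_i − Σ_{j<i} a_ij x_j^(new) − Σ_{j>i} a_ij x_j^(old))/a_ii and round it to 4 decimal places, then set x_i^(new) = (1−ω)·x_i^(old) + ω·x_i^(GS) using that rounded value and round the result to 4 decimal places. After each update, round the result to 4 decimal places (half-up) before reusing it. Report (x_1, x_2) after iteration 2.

Iteration 1:
  x_1: GS value = (0 - (-1)·0.0000) / (-3) = 0.0000;  x_1 ← (1−ω)·0.0000 + ω·0.0000 = 0.0000
  x_2: GS value = (-12 - (-4)·0.0000) / (-5) = 2.4000;  x_2 ← (1−ω)·0.0000 + ω·2.4000 = 2.2080
Iteration 2:
  x_1: GS value = (0 - (-1)·2.2080) / (-3) = -0.7360;  x_1 ← (1−ω)·0.0000 + ω·-0.7360 = -0.6771
  x_2: GS value = (-12 - (-4)·-0.6771) / (-5) = 2.9417;  x_2 ← (1−ω)·2.2080 + ω·2.9417 = 2.8830

(-0.6771, 2.8830)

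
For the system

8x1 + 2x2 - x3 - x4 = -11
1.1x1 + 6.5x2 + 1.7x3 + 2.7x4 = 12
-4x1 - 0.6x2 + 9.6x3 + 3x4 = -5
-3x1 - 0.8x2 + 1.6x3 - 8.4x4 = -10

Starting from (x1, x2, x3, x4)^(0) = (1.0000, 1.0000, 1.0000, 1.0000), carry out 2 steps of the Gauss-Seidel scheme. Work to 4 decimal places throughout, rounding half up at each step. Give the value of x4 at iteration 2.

Iteration 1:
  x1 = (-11 - (2)·1.0000 - (-1)·1.0000 - (-1)·1.0000) / (8) = -1.3750
  x2 = (12 - (1.1)·-1.3750 - (1.7)·1.0000 - (2.7)·1.0000) / (6.5) = 1.4019
  x3 = (-5 - (-4)·-1.3750 - (-0.6)·1.4019 - (3)·1.0000) / (9.6) = -1.3186
  x4 = (-10 - (-3)·-1.3750 - (-0.8)·1.4019 - (1.6)·-1.3186) / (-8.4) = 1.2969
Iteration 2:
  x1 = (-11 - (2)·1.4019 - (-1)·-1.3186 - (-1)·1.2969) / (8) = -1.7282
  x2 = (12 - (1.1)·-1.7282 - (1.7)·-1.3186 - (2.7)·1.2969) / (6.5) = 1.9448
  x3 = (-5 - (-4)·-1.7282 - (-0.6)·1.9448 - (3)·1.2969) / (9.6) = -1.5246
  x4 = (-10 - (-3)·-1.7282 - (-0.8)·1.9448 - (1.6)·-1.5246) / (-8.4) = 1.3321

1.3321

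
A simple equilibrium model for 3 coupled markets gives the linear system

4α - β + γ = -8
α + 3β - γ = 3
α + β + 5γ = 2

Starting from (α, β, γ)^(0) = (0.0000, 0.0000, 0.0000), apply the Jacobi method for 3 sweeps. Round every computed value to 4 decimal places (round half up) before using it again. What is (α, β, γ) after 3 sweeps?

(-1.7000, 1.8167, 0.4100)

Iteration 1:
  α = (-8 - (-1)·0.0000 - (1)·0.0000) / (4) = -2.0000
  β = (3 - (1)·0.0000 - (-1)·0.0000) / (3) = 1.0000
  γ = (2 - (1)·0.0000 - (1)·0.0000) / (5) = 0.4000
Iteration 2:
  α = (-8 - (-1)·1.0000 - (1)·0.4000) / (4) = -1.8500
  β = (3 - (1)·-2.0000 - (-1)·0.4000) / (3) = 1.8000
  γ = (2 - (1)·-2.0000 - (1)·1.0000) / (5) = 0.6000
Iteration 3:
  α = (-8 - (-1)·1.8000 - (1)·0.6000) / (4) = -1.7000
  β = (3 - (1)·-1.8500 - (-1)·0.6000) / (3) = 1.8167
  γ = (2 - (1)·-1.8500 - (1)·1.8000) / (5) = 0.4100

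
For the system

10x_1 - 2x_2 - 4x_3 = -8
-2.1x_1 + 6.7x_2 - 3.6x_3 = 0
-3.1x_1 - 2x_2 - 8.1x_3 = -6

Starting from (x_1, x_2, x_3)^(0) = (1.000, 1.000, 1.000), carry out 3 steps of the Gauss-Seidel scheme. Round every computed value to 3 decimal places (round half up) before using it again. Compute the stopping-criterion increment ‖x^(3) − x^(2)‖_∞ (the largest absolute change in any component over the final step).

Iteration 1:
  x_1 = (-8 - (-2)·1.000 - (-4)·1.000) / (10) = -0.200
  x_2 = (0 - (-2.1)·-0.200 - (-3.6)·1.000) / (6.7) = 0.475
  x_3 = (-6 - (-3.1)·-0.200 - (-2)·0.475) / (-8.1) = 0.700
Iteration 2:
  x_1 = (-8 - (-2)·0.475 - (-4)·0.700) / (10) = -0.425
  x_2 = (0 - (-2.1)·-0.425 - (-3.6)·0.700) / (6.7) = 0.243
  x_3 = (-6 - (-3.1)·-0.425 - (-2)·0.243) / (-8.1) = 0.843
Iteration 3:
  x_1 = (-8 - (-2)·0.243 - (-4)·0.843) / (10) = -0.414
  x_2 = (0 - (-2.1)·-0.414 - (-3.6)·0.843) / (6.7) = 0.323
  x_3 = (-6 - (-3.1)·-0.414 - (-2)·0.323) / (-8.1) = 0.819
Change: (0.011, 0.080, -0.024) → max |·| = 0.080

0.080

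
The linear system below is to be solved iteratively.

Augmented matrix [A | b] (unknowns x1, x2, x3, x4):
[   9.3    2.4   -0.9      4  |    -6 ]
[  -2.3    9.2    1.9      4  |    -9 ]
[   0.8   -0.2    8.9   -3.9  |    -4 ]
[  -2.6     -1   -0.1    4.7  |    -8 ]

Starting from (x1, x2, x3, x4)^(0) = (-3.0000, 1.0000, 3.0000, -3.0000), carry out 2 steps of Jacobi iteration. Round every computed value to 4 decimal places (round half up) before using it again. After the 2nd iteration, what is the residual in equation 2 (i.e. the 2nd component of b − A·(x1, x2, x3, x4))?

-4.9295

Iteration 1:
  x1 = (-6 - (2.4)·1.0000 - (-0.9)·3.0000 - (4)·-3.0000) / (9.3) = 0.6774
  x2 = (-9 - (-2.3)·-3.0000 - (1.9)·3.0000 - (4)·-3.0000) / (9.2) = -1.0435
  x3 = (-4 - (0.8)·-3.0000 - (-0.2)·1.0000 - (-3.9)·-3.0000) / (8.9) = -1.4719
  x4 = (-8 - (-2.6)·-3.0000 - (-1)·1.0000 - (-0.1)·3.0000) / (4.7) = -3.0851
Iteration 2:
  x1 = (-6 - (2.4)·-1.0435 - (-0.9)·-1.4719 - (4)·-3.0851) / (9.3) = 0.8086
  x2 = (-9 - (-2.3)·0.6774 - (1.9)·-1.4719 - (4)·-3.0851) / (9.2) = 0.8364
  x3 = (-4 - (0.8)·0.6774 - (-0.2)·-1.0435 - (-3.9)·-3.0851) / (8.9) = -1.8857
  x4 = (-8 - (-2.6)·0.6774 - (-1)·-1.0435 - (-0.1)·-1.4719) / (4.7) = -1.5807
Residual b − A·x = (-10.9017, -4.9295, 6.1384, 2.1795)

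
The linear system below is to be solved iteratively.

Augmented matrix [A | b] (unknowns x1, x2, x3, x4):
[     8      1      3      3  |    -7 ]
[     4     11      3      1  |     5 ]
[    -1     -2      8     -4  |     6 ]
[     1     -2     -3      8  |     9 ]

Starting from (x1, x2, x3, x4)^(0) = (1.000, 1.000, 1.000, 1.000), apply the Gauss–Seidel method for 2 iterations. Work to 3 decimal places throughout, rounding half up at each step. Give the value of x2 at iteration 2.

0.730

Iteration 1:
  x1 = (-7 - (1)·1.000 - (3)·1.000 - (3)·1.000) / (8) = -1.750
  x2 = (5 - (4)·-1.750 - (3)·1.000 - (1)·1.000) / (11) = 0.727
  x3 = (6 - (-1)·-1.750 - (-2)·0.727 - (-4)·1.000) / (8) = 1.213
  x4 = (9 - (1)·-1.750 - (-2)·0.727 - (-3)·1.213) / (8) = 1.980
Iteration 2:
  x1 = (-7 - (1)·0.727 - (3)·1.213 - (3)·1.980) / (8) = -2.163
  x2 = (5 - (4)·-2.163 - (3)·1.213 - (1)·1.980) / (11) = 0.730
  x3 = (6 - (-1)·-2.163 - (-2)·0.730 - (-4)·1.980) / (8) = 1.652
  x4 = (9 - (1)·-2.163 - (-2)·0.730 - (-3)·1.652) / (8) = 2.197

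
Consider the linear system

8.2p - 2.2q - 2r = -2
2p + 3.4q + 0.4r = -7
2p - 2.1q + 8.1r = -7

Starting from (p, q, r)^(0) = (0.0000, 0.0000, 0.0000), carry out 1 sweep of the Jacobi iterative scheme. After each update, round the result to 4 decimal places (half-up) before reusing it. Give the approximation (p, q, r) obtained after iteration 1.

Iteration 1:
  p = (-2 - (-2.2)·0.0000 - (-2)·0.0000) / (8.2) = -0.2439
  q = (-7 - (2)·0.0000 - (0.4)·0.0000) / (3.4) = -2.0588
  r = (-7 - (2)·0.0000 - (-2.1)·0.0000) / (8.1) = -0.8642

(-0.2439, -2.0588, -0.8642)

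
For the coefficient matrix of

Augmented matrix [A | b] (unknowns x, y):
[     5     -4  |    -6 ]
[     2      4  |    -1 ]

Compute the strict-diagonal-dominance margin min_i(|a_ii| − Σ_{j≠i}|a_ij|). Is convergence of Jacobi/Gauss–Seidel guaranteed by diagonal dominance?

row 1: |5| − (4) = 1
row 2: |4| − (2) = 2
minimum over rows = 1 → strictly diagonally dominant (convergence guaranteed)

1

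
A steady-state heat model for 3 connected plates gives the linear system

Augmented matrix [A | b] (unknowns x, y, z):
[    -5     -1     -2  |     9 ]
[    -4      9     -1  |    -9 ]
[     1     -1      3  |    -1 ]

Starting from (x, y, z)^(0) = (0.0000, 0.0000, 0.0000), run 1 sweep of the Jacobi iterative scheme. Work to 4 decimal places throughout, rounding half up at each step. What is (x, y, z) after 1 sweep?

Iteration 1:
  x = (9 - (-1)·0.0000 - (-2)·0.0000) / (-5) = -1.8000
  y = (-9 - (-4)·0.0000 - (-1)·0.0000) / (9) = -1.0000
  z = (-1 - (1)·0.0000 - (-1)·0.0000) / (3) = -0.3333

(-1.8000, -1.0000, -0.3333)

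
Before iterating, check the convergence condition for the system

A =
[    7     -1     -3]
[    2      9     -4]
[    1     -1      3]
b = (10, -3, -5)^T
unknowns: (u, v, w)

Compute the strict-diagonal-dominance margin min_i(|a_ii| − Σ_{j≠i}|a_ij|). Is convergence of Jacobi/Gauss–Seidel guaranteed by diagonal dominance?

1

row 1: |7| − (1+3) = 3
row 2: |9| − (2+4) = 3
row 3: |3| − (1+1) = 1
minimum over rows = 1 → strictly diagonally dominant (convergence guaranteed)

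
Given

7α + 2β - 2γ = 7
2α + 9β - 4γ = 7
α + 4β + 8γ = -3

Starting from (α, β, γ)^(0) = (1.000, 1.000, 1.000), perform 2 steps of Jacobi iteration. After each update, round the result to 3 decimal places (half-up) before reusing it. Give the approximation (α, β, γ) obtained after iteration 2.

(0.429, 0.111, -1.000)

Iteration 1:
  α = (7 - (2)·1.000 - (-2)·1.000) / (7) = 1.000
  β = (7 - (2)·1.000 - (-4)·1.000) / (9) = 1.000
  γ = (-3 - (1)·1.000 - (4)·1.000) / (8) = -1.000
Iteration 2:
  α = (7 - (2)·1.000 - (-2)·-1.000) / (7) = 0.429
  β = (7 - (2)·1.000 - (-4)·-1.000) / (9) = 0.111
  γ = (-3 - (1)·1.000 - (4)·1.000) / (8) = -1.000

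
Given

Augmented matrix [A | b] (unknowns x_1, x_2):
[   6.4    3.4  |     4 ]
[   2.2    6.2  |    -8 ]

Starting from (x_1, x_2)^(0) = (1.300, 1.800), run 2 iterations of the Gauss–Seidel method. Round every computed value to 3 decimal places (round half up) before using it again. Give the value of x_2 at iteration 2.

-1.733

Iteration 1:
  x_1 = (4 - (3.4)·1.800) / (6.4) = -0.331
  x_2 = (-8 - (2.2)·-0.331) / (6.2) = -1.173
Iteration 2:
  x_1 = (4 - (3.4)·-1.173) / (6.4) = 1.248
  x_2 = (-8 - (2.2)·1.248) / (6.2) = -1.733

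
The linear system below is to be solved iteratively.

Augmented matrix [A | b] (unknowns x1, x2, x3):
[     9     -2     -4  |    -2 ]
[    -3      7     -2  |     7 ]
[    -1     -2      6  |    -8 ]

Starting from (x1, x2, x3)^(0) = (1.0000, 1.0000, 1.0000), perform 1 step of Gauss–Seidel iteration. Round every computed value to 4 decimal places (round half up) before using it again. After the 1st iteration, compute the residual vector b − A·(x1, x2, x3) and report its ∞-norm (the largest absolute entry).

6.1160

Iteration 1:
  x1 = (-2 - (-2)·1.0000 - (-4)·1.0000) / (9) = 0.4444
  x2 = (7 - (-3)·0.4444 - (-2)·1.0000) / (7) = 1.4762
  x3 = (-8 - (-1)·0.4444 - (-2)·1.4762) / (6) = -0.7672
Residual b − A·x = (-6.1160, -3.5346, 0.0000); ∞-norm = 6.1160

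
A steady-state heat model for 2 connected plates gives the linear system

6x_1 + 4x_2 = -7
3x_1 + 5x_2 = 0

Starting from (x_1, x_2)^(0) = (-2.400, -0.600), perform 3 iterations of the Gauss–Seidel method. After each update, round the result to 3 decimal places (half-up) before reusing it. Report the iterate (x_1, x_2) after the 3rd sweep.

Iteration 1:
  x_1 = (-7 - (4)·-0.600) / (6) = -0.767
  x_2 = (0 - (3)·-0.767) / (5) = 0.460
Iteration 2:
  x_1 = (-7 - (4)·0.460) / (6) = -1.473
  x_2 = (0 - (3)·-1.473) / (5) = 0.884
Iteration 3:
  x_1 = (-7 - (4)·0.884) / (6) = -1.756
  x_2 = (0 - (3)·-1.756) / (5) = 1.054

(-1.756, 1.054)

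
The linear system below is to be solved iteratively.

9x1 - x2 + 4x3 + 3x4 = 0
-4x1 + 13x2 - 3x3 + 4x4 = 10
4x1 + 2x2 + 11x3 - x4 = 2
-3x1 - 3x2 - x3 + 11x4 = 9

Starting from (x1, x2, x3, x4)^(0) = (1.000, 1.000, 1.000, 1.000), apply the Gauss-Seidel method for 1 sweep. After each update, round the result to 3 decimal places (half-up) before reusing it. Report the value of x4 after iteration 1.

Iteration 1:
  x1 = (0 - (-1)·1.000 - (4)·1.000 - (3)·1.000) / (9) = -0.667
  x2 = (10 - (-4)·-0.667 - (-3)·1.000 - (4)·1.000) / (13) = 0.487
  x3 = (2 - (4)·-0.667 - (2)·0.487 - (-1)·1.000) / (11) = 0.427
  x4 = (9 - (-3)·-0.667 - (-3)·0.487 - (-1)·0.427) / (11) = 0.808

0.808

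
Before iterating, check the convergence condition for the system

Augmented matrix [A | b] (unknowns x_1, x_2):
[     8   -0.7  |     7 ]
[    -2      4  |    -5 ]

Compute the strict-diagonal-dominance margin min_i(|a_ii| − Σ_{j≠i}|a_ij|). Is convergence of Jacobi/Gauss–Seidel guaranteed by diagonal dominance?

2

row 1: |8| − (0.7) = 7.3
row 2: |4| − (2) = 2
minimum over rows = 2 → strictly diagonally dominant (convergence guaranteed)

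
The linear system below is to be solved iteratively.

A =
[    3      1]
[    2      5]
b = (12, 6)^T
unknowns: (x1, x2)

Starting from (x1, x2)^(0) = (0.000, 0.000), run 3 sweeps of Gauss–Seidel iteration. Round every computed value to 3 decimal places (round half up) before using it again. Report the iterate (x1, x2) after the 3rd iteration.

(4.151, -0.460)

Iteration 1:
  x1 = (12 - (1)·0.000) / (3) = 4.000
  x2 = (6 - (2)·4.000) / (5) = -0.400
Iteration 2:
  x1 = (12 - (1)·-0.400) / (3) = 4.133
  x2 = (6 - (2)·4.133) / (5) = -0.453
Iteration 3:
  x1 = (12 - (1)·-0.453) / (3) = 4.151
  x2 = (6 - (2)·4.151) / (5) = -0.460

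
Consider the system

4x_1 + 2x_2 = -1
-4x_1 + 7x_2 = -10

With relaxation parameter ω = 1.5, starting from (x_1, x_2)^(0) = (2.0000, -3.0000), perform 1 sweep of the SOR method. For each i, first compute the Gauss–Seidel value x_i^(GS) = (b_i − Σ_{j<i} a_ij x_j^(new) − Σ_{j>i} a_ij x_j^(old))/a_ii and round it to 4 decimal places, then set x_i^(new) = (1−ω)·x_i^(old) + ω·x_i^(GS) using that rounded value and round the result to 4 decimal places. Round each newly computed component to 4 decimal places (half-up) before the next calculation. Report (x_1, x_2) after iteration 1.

Iteration 1:
  x_1: GS value = (-1 - (2)·-3.0000) / (4) = 1.2500;  x_1 ← (1−ω)·2.0000 + ω·1.2500 = 0.8750
  x_2: GS value = (-10 - (-4)·0.8750) / (7) = -0.9286;  x_2 ← (1−ω)·-3.0000 + ω·-0.9286 = 0.1071

(0.8750, 0.1071)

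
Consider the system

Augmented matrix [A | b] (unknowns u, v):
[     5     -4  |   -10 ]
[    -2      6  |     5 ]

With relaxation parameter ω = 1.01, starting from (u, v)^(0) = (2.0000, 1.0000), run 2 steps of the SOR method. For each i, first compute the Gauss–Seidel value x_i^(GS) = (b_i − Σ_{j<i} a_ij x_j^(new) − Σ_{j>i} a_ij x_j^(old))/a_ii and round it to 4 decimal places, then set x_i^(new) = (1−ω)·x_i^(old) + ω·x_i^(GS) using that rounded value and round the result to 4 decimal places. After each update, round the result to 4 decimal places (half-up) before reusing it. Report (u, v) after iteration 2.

(-1.6708, 0.2750)

Iteration 1:
  u: GS value = (-10 - (-4)·1.0000) / (5) = -1.2000;  u ← (1−ω)·2.0000 + ω·-1.2000 = -1.2320
  v: GS value = (5 - (-2)·-1.2320) / (6) = 0.4227;  v ← (1−ω)·1.0000 + ω·0.4227 = 0.4169
Iteration 2:
  u: GS value = (-10 - (-4)·0.4169) / (5) = -1.6665;  u ← (1−ω)·-1.2320 + ω·-1.6665 = -1.6708
  v: GS value = (5 - (-2)·-1.6708) / (6) = 0.2764;  v ← (1−ω)·0.4169 + ω·0.2764 = 0.2750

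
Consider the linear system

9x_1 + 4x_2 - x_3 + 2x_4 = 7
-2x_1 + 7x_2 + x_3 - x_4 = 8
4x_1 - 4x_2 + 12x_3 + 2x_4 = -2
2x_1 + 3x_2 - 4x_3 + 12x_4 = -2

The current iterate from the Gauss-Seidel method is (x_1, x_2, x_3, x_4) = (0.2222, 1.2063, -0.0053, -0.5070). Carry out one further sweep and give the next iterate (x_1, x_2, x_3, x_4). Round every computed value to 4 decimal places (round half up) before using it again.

(0.3537, 1.1722, 0.1907, -0.4551)

One sweep:
  x_1 = (7 - (4)·1.2063 - (-1)·-0.0053 - (2)·-0.5070) / (9) = 0.3537
  x_2 = (8 - (-2)·0.3537 - (1)·-0.0053 - (-1)·-0.5070) / (7) = 1.1722
  x_3 = (-2 - (4)·0.3537 - (-4)·1.1722 - (2)·-0.5070) / (12) = 0.1907
  x_4 = (-2 - (2)·0.3537 - (3)·1.1722 - (-4)·0.1907) / (12) = -0.4551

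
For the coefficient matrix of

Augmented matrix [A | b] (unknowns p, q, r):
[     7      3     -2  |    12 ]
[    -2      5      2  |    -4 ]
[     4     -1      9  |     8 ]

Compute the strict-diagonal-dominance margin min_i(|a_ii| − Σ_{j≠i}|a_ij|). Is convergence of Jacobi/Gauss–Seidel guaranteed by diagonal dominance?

1

row 1: |7| − (3+2) = 2
row 2: |5| − (2+2) = 1
row 3: |9| − (4+1) = 4
minimum over rows = 1 → strictly diagonally dominant (convergence guaranteed)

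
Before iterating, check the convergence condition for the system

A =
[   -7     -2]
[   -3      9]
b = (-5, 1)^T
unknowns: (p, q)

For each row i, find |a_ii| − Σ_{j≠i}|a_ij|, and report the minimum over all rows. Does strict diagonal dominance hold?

row 1: |-7| − (2) = 5
row 2: |9| − (3) = 6
minimum over rows = 5 → strictly diagonally dominant (convergence guaranteed)

5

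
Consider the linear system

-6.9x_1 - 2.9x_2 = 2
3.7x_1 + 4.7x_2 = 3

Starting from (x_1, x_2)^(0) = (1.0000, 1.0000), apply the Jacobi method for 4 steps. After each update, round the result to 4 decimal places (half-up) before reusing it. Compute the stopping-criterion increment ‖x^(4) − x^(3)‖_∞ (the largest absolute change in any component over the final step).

Iteration 1:
  x_1 = (2 - (-2.9)·1.0000) / (-6.9) = -0.7101
  x_2 = (3 - (3.7)·1.0000) / (4.7) = -0.1489
Iteration 2:
  x_1 = (2 - (-2.9)·-0.1489) / (-6.9) = -0.2273
  x_2 = (3 - (3.7)·-0.7101) / (4.7) = 1.1973
Iteration 3:
  x_1 = (2 - (-2.9)·1.1973) / (-6.9) = -0.7931
  x_2 = (3 - (3.7)·-0.2273) / (4.7) = 0.8172
Iteration 4:
  x_1 = (2 - (-2.9)·0.8172) / (-6.9) = -0.6333
  x_2 = (3 - (3.7)·-0.7931) / (4.7) = 1.2627
Change: (0.1598, 0.4455) → max |·| = 0.4455

0.4455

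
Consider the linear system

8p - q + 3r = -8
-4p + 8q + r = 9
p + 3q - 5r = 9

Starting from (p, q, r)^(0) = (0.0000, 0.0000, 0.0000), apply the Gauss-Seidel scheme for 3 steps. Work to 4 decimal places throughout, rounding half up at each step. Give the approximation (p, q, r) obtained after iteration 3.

(-0.4187, 1.0606, -1.2474)

Iteration 1:
  p = (-8 - (-1)·0.0000 - (3)·0.0000) / (8) = -1.0000
  q = (9 - (-4)·-1.0000 - (1)·0.0000) / (8) = 0.6250
  r = (9 - (1)·-1.0000 - (3)·0.6250) / (-5) = -1.6250
Iteration 2:
  p = (-8 - (-1)·0.6250 - (3)·-1.6250) / (8) = -0.3125
  q = (9 - (-4)·-0.3125 - (1)·-1.6250) / (8) = 1.1719
  r = (9 - (1)·-0.3125 - (3)·1.1719) / (-5) = -1.1594
Iteration 3:
  p = (-8 - (-1)·1.1719 - (3)·-1.1594) / (8) = -0.4187
  q = (9 - (-4)·-0.4187 - (1)·-1.1594) / (8) = 1.0606
  r = (9 - (1)·-0.4187 - (3)·1.0606) / (-5) = -1.2474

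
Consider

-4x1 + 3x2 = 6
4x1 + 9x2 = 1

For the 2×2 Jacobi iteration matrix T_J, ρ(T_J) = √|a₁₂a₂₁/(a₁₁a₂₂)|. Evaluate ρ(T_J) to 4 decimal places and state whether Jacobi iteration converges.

0.5774

a₁₂a₂₁/(a₁₁a₂₂) = (3)·(4) / ((-4)·(9)) = -0.333333
ρ = √|-0.333333| = √0.333333 = 0.5774
ρ < 1, so Jacobi converges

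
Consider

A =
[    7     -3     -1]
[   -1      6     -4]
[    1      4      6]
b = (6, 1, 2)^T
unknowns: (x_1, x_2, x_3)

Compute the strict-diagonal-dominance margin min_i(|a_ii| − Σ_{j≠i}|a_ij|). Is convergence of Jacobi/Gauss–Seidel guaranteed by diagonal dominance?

1

row 1: |7| − (3+1) = 3
row 2: |6| − (1+4) = 1
row 3: |6| − (1+4) = 1
minimum over rows = 1 → strictly diagonally dominant (convergence guaranteed)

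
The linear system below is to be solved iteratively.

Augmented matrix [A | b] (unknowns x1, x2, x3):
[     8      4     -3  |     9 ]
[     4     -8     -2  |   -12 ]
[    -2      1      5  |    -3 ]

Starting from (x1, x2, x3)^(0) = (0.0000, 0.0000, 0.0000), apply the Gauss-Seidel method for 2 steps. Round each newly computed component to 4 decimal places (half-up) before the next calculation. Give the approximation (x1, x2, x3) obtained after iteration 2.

(-0.1172, 1.5820, -0.9633)

Iteration 1:
  x1 = (9 - (4)·0.0000 - (-3)·0.0000) / (8) = 1.1250
  x2 = (-12 - (4)·1.1250 - (-2)·0.0000) / (-8) = 2.0625
  x3 = (-3 - (-2)·1.1250 - (1)·2.0625) / (5) = -0.5625
Iteration 2:
  x1 = (9 - (4)·2.0625 - (-3)·-0.5625) / (8) = -0.1172
  x2 = (-12 - (4)·-0.1172 - (-2)·-0.5625) / (-8) = 1.5820
  x3 = (-3 - (-2)·-0.1172 - (1)·1.5820) / (5) = -0.9633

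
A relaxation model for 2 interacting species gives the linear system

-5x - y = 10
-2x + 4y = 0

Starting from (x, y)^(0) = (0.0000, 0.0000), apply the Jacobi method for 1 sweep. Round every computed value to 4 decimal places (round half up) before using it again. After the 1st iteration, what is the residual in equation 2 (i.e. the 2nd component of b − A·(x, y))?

Iteration 1:
  x = (10 - (-1)·0.0000) / (-5) = -2.0000
  y = (0 - (-2)·0.0000) / (4) = 0.0000
Residual b − A·x = (0.0000, -4.0000)

-4.0000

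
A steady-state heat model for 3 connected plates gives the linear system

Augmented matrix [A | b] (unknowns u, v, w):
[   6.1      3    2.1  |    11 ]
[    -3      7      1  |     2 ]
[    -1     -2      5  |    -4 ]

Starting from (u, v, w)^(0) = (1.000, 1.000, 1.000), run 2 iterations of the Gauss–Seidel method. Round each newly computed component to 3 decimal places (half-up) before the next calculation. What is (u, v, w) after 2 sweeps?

(1.662, 1.053, -0.046)

Iteration 1:
  u = (11 - (3)·1.000 - (2.1)·1.000) / (6.1) = 0.967
  v = (2 - (-3)·0.967 - (1)·1.000) / (7) = 0.557
  w = (-4 - (-1)·0.967 - (-2)·0.557) / (5) = -0.384
Iteration 2:
  u = (11 - (3)·0.557 - (2.1)·-0.384) / (6.1) = 1.662
  v = (2 - (-3)·1.662 - (1)·-0.384) / (7) = 1.053
  w = (-4 - (-1)·1.662 - (-2)·1.053) / (5) = -0.046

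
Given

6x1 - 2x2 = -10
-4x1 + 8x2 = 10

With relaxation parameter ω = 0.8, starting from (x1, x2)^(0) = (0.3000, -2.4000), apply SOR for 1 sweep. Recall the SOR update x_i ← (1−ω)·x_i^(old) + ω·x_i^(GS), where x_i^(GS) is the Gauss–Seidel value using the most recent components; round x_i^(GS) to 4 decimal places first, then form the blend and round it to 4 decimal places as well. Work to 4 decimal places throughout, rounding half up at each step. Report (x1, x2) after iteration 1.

(-1.9134, -0.2454)

Iteration 1:
  x1: GS value = (-10 - (-2)·-2.4000) / (6) = -2.4667;  x1 ← (1−ω)·0.3000 + ω·-2.4667 = -1.9134
  x2: GS value = (10 - (-4)·-1.9134) / (8) = 0.2933;  x2 ← (1−ω)·-2.4000 + ω·0.2933 = -0.2454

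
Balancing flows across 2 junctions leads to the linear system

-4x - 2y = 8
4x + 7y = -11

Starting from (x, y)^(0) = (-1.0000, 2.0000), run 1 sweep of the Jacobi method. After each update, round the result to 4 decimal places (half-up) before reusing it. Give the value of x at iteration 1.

-3.0000

Iteration 1:
  x = (8 - (-2)·2.0000) / (-4) = -3.0000
  y = (-11 - (4)·-1.0000) / (7) = -1.0000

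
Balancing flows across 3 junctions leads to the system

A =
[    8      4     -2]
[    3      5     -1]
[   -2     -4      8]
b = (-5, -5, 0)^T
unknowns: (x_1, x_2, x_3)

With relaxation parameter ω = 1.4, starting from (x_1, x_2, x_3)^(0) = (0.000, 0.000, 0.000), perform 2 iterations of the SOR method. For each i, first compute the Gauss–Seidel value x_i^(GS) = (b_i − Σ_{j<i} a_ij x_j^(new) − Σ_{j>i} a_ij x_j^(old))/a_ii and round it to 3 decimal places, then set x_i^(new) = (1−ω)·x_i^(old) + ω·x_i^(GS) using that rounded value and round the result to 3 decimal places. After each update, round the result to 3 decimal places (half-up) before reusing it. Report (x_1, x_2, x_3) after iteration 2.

(-0.329, -1.074, -0.558)

Iteration 1:
  x_1: GS value = (-5 - (4)·0.000 - (-2)·0.000) / (8) = -0.625;  x_1 ← (1−ω)·0.000 + ω·-0.625 = -0.875
  x_2: GS value = (-5 - (3)·-0.875 - (-1)·0.000) / (5) = -0.475;  x_2 ← (1−ω)·0.000 + ω·-0.475 = -0.665
  x_3: GS value = (0 - (-2)·-0.875 - (-4)·-0.665) / (8) = -0.551;  x_3 ← (1−ω)·0.000 + ω·-0.551 = -0.771
Iteration 2:
  x_1: GS value = (-5 - (4)·-0.665 - (-2)·-0.771) / (8) = -0.485;  x_1 ← (1−ω)·-0.875 + ω·-0.485 = -0.329
  x_2: GS value = (-5 - (3)·-0.329 - (-1)·-0.771) / (5) = -0.957;  x_2 ← (1−ω)·-0.665 + ω·-0.957 = -1.074
  x_3: GS value = (0 - (-2)·-0.329 - (-4)·-1.074) / (8) = -0.619;  x_3 ← (1−ω)·-0.771 + ω·-0.619 = -0.558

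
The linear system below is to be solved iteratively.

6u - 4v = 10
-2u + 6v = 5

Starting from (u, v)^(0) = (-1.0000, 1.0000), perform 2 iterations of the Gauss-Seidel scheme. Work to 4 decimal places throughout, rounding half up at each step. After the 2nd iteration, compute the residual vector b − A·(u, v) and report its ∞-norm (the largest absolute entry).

0.5434

Iteration 1:
  u = (10 - (-4)·1.0000) / (6) = 2.3333
  v = (5 - (-2)·2.3333) / (6) = 1.6111
Iteration 2:
  u = (10 - (-4)·1.6111) / (6) = 2.7407
  v = (5 - (-2)·2.7407) / (6) = 1.7469
Residual b − A·x = (0.5434, 0.0000); ∞-norm = 0.5434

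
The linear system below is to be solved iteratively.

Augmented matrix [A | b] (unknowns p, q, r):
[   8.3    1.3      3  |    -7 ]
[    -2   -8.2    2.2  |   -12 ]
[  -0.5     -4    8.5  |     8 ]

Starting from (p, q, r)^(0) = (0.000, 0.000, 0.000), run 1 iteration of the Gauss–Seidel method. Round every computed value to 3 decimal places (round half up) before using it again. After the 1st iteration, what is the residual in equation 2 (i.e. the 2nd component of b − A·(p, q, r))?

Iteration 1:
  p = (-7 - (1.3)·0.000 - (3)·0.000) / (8.3) = -0.843
  q = (-12 - (-2)·-0.843 - (2.2)·0.000) / (-8.2) = 1.669
  r = (8 - (-0.5)·-0.843 - (-4)·1.669) / (8.5) = 1.677
Residual b − A·x = (-7.204, -3.690, 0.000)

-3.690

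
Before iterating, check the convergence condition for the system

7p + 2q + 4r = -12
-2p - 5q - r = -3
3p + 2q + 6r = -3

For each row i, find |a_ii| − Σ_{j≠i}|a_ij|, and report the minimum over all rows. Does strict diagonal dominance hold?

1

row 1: |7| − (2+4) = 1
row 2: |-5| − (2+1) = 2
row 3: |6| − (3+2) = 1
minimum over rows = 1 → strictly diagonally dominant (convergence guaranteed)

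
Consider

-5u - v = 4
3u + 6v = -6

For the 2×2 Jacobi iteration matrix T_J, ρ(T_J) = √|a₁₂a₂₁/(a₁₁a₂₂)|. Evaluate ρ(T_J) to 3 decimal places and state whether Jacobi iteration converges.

0.316

a₁₂a₂₁/(a₁₁a₂₂) = (-1)·(3) / ((-5)·(6)) = 0.100000
ρ = √|0.100000| = √0.100000 = 0.316
ρ < 1, so Jacobi converges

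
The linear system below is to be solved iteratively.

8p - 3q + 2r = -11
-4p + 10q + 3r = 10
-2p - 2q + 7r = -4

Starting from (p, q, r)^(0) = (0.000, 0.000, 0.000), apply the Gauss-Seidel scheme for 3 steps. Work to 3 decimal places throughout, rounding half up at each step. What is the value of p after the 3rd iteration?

Iteration 1:
  p = (-11 - (-3)·0.000 - (2)·0.000) / (8) = -1.375
  q = (10 - (-4)·-1.375 - (3)·0.000) / (10) = 0.450
  r = (-4 - (-2)·-1.375 - (-2)·0.450) / (7) = -0.836
Iteration 2:
  p = (-11 - (-3)·0.450 - (2)·-0.836) / (8) = -0.997
  q = (10 - (-4)·-0.997 - (3)·-0.836) / (10) = 0.852
  r = (-4 - (-2)·-0.997 - (-2)·0.852) / (7) = -0.613
Iteration 3:
  p = (-11 - (-3)·0.852 - (2)·-0.613) / (8) = -0.902
  q = (10 - (-4)·-0.902 - (3)·-0.613) / (10) = 0.823
  r = (-4 - (-2)·-0.902 - (-2)·0.823) / (7) = -0.594

-0.902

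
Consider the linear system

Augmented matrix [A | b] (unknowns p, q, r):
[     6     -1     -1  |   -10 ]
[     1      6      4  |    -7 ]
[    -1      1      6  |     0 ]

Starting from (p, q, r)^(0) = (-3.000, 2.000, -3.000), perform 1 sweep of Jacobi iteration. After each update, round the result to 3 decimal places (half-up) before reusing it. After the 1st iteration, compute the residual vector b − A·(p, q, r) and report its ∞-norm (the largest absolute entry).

Iteration 1:
  p = (-10 - (-1)·2.000 - (-1)·-3.000) / (6) = -1.833
  q = (-7 - (1)·-3.000 - (4)·-3.000) / (6) = 1.333
  r = (0 - (-1)·-3.000 - (1)·2.000) / (6) = -0.833
Residual b − A·x = (1.498, -9.833, 1.832); ∞-norm = 9.833

9.833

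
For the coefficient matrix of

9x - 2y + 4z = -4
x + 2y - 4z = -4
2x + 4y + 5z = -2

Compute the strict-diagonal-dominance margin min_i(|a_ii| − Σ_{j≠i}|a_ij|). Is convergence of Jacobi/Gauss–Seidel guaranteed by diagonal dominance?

row 1: |9| − (2+4) = 3
row 2: |2| − (1+4) = -3
row 3: |5| − (2+4) = -1
minimum over rows = -3 → not strictly diagonally dominant

-3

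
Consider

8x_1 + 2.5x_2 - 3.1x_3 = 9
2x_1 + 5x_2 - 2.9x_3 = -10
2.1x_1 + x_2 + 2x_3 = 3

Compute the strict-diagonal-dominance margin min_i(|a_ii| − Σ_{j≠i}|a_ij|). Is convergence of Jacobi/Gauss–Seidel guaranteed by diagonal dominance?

-1.1

row 1: |8| − (2.5+3.1) = 2.4
row 2: |5| − (2+2.9) = 0.1
row 3: |2| − (2.1+1) = -1.1
minimum over rows = -1.1 → not strictly diagonally dominant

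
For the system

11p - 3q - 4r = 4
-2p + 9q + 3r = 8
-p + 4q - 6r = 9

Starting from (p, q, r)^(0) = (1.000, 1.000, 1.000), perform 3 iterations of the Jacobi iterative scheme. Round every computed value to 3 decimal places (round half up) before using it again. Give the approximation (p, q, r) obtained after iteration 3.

Iteration 1:
  p = (4 - (-3)·1.000 - (-4)·1.000) / (11) = 1.000
  q = (8 - (-2)·1.000 - (3)·1.000) / (9) = 0.778
  r = (9 - (-1)·1.000 - (4)·1.000) / (-6) = -1.000
Iteration 2:
  p = (4 - (-3)·0.778 - (-4)·-1.000) / (11) = 0.212
  q = (8 - (-2)·1.000 - (3)·-1.000) / (9) = 1.444
  r = (9 - (-1)·1.000 - (4)·0.778) / (-6) = -1.148
Iteration 3:
  p = (4 - (-3)·1.444 - (-4)·-1.148) / (11) = 0.340
  q = (8 - (-2)·0.212 - (3)·-1.148) / (9) = 1.319
  r = (9 - (-1)·0.212 - (4)·1.444) / (-6) = -0.573

(0.340, 1.319, -0.573)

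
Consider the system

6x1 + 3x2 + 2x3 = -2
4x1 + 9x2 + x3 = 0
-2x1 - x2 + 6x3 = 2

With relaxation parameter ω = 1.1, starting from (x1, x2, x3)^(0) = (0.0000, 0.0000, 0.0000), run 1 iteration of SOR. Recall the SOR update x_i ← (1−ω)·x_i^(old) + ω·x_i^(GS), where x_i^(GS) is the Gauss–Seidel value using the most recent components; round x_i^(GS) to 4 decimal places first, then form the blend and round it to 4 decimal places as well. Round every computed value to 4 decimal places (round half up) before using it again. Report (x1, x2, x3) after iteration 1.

Iteration 1:
  x1: GS value = (-2 - (3)·0.0000 - (2)·0.0000) / (6) = -0.3333;  x1 ← (1−ω)·0.0000 + ω·-0.3333 = -0.3666
  x2: GS value = (0 - (4)·-0.3666 - (1)·0.0000) / (9) = 0.1629;  x2 ← (1−ω)·0.0000 + ω·0.1629 = 0.1792
  x3: GS value = (2 - (-2)·-0.3666 - (-1)·0.1792) / (6) = 0.2410;  x3 ← (1−ω)·0.0000 + ω·0.2410 = 0.2651

(-0.3666, 0.1792, 0.2651)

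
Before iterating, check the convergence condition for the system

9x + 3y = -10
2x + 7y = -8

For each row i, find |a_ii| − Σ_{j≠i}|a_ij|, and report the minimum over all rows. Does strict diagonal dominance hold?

5

row 1: |9| − (3) = 6
row 2: |7| − (2) = 5
minimum over rows = 5 → strictly diagonally dominant (convergence guaranteed)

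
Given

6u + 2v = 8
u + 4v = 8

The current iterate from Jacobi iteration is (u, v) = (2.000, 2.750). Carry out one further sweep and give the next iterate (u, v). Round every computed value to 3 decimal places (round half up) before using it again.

(0.417, 1.500)

One sweep:
  u = (8 - (2)·2.750) / (6) = 0.417
  v = (8 - (1)·2.000) / (4) = 1.500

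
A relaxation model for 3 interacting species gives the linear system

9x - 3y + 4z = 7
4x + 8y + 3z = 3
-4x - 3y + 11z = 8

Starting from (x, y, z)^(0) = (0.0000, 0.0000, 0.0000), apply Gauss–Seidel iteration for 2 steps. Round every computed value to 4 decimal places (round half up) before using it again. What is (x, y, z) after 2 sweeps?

Iteration 1:
  x = (7 - (-3)·0.0000 - (4)·0.0000) / (9) = 0.7778
  y = (3 - (4)·0.7778 - (3)·0.0000) / (8) = -0.0139
  z = (8 - (-4)·0.7778 - (-3)·-0.0139) / (11) = 1.0063
Iteration 2:
  x = (7 - (-3)·-0.0139 - (4)·1.0063) / (9) = 0.3259
  y = (3 - (4)·0.3259 - (3)·1.0063) / (8) = -0.1653
  z = (8 - (-4)·0.3259 - (-3)·-0.1653) / (11) = 0.8007

(0.3259, -0.1653, 0.8007)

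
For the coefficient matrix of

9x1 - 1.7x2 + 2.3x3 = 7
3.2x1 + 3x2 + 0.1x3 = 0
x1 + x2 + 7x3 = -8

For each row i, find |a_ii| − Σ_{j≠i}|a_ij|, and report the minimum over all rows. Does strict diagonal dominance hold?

row 1: |9| − (1.7+2.3) = 5
row 2: |3| − (3.2+0.1) = -0.3
row 3: |7| − (1+1) = 5
minimum over rows = -0.3 → not strictly diagonally dominant

-0.3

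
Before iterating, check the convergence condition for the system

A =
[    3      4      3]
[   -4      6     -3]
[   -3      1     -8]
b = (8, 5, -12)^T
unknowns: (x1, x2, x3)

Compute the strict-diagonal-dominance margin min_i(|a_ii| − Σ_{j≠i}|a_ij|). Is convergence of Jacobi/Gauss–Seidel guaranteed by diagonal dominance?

-4

row 1: |3| − (4+3) = -4
row 2: |6| − (4+3) = -1
row 3: |-8| − (3+1) = 4
minimum over rows = -4 → not strictly diagonally dominant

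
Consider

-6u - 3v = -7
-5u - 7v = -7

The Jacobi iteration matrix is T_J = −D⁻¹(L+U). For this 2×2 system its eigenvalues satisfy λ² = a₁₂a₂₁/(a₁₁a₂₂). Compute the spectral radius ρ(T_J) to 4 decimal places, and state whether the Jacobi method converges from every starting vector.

0.5976

a₁₂a₂₁/(a₁₁a₂₂) = (-3)·(-5) / ((-6)·(-7)) = 0.357143
ρ = √|0.357143| = √0.357143 = 0.5976
ρ < 1, so Jacobi converges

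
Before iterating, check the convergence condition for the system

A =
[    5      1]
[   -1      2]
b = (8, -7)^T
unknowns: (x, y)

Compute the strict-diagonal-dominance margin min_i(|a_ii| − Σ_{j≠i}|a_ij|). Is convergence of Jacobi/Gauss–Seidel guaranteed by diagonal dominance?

row 1: |5| − (1) = 4
row 2: |2| − (1) = 1
minimum over rows = 1 → strictly diagonally dominant (convergence guaranteed)

1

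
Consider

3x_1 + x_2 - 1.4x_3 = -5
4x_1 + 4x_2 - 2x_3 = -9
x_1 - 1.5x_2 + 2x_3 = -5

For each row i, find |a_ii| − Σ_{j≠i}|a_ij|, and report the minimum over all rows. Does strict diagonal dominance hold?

row 1: |3| − (1+1.4) = 0.6
row 2: |4| − (4+2) = -2
row 3: |2| − (1+1.5) = -0.5
minimum over rows = -2 → not strictly diagonally dominant

-2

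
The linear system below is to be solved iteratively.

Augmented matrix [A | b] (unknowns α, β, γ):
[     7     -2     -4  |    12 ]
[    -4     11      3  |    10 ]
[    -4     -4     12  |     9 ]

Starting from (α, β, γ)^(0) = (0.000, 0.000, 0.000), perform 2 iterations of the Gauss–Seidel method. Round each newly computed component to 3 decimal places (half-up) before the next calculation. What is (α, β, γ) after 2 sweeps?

(3.199, 1.573, 2.341)

Iteration 1:
  α = (12 - (-2)·0.000 - (-4)·0.000) / (7) = 1.714
  β = (10 - (-4)·1.714 - (3)·0.000) / (11) = 1.532
  γ = (9 - (-4)·1.714 - (-4)·1.532) / (12) = 1.832
Iteration 2:
  α = (12 - (-2)·1.532 - (-4)·1.832) / (7) = 3.199
  β = (10 - (-4)·3.199 - (3)·1.832) / (11) = 1.573
  γ = (9 - (-4)·3.199 - (-4)·1.573) / (12) = 2.341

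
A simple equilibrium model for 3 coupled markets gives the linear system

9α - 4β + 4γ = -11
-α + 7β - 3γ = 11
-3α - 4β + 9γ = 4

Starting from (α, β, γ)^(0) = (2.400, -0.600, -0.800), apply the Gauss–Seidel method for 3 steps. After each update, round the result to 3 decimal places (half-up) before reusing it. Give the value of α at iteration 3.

Iteration 1:
  α = (-11 - (-4)·-0.600 - (4)·-0.800) / (9) = -1.133
  β = (11 - (-1)·-1.133 - (-3)·-0.800) / (7) = 1.067
  γ = (4 - (-3)·-1.133 - (-4)·1.067) / (9) = 0.541
Iteration 2:
  α = (-11 - (-4)·1.067 - (4)·0.541) / (9) = -0.988
  β = (11 - (-1)·-0.988 - (-3)·0.541) / (7) = 1.662
  γ = (4 - (-3)·-0.988 - (-4)·1.662) / (9) = 0.854
Iteration 3:
  α = (-11 - (-4)·1.662 - (4)·0.854) / (9) = -0.863
  β = (11 - (-1)·-0.863 - (-3)·0.854) / (7) = 1.814
  γ = (4 - (-3)·-0.863 - (-4)·1.814) / (9) = 0.963

-0.863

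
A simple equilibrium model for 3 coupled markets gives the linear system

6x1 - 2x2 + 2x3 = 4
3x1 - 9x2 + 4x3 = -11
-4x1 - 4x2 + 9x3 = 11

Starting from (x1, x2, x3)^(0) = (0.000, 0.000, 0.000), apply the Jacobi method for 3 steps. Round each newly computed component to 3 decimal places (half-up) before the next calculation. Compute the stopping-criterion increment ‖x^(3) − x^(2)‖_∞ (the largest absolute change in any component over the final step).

0.373

Iteration 1:
  x1 = (4 - (-2)·0.000 - (2)·0.000) / (6) = 0.667
  x2 = (-11 - (3)·0.000 - (4)·0.000) / (-9) = 1.222
  x3 = (11 - (-4)·0.000 - (-4)·0.000) / (9) = 1.222
Iteration 2:
  x1 = (4 - (-2)·1.222 - (2)·1.222) / (6) = 0.667
  x2 = (-11 - (3)·0.667 - (4)·1.222) / (-9) = 1.988
  x3 = (11 - (-4)·0.667 - (-4)·1.222) / (9) = 2.062
Iteration 3:
  x1 = (4 - (-2)·1.988 - (2)·2.062) / (6) = 0.642
  x2 = (-11 - (3)·0.667 - (4)·2.062) / (-9) = 2.361
  x3 = (11 - (-4)·0.667 - (-4)·1.988) / (9) = 2.402
Change: (-0.025, 0.373, 0.340) → max |·| = 0.373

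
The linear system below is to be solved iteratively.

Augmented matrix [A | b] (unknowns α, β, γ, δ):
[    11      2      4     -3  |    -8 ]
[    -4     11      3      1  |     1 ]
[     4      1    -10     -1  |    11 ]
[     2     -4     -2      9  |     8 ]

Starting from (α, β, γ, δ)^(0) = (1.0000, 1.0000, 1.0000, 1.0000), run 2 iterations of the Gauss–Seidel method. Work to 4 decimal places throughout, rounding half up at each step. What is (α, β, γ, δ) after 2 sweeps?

Iteration 1:
  α = (-8 - (2)·1.0000 - (4)·1.0000 - (-3)·1.0000) / (11) = -1.0000
  β = (1 - (-4)·-1.0000 - (3)·1.0000 - (1)·1.0000) / (11) = -0.6364
  γ = (11 - (4)·-1.0000 - (1)·-0.6364 - (-1)·1.0000) / (-10) = -1.6636
  δ = (8 - (2)·-1.0000 - (-4)·-0.6364 - (-2)·-1.6636) / (9) = 0.4586
Iteration 2:
  α = (-8 - (2)·-0.6364 - (4)·-1.6636 - (-3)·0.4586) / (11) = 0.1185
  β = (1 - (-4)·0.1185 - (3)·-1.6636 - (1)·0.4586) / (11) = 0.5460
  γ = (11 - (4)·0.1185 - (1)·0.5460 - (-1)·0.4586) / (-10) = -1.0439
  δ = (8 - (2)·0.1185 - (-4)·0.5460 - (-2)·-1.0439) / (9) = 0.8732

(0.1185, 0.5460, -1.0439, 0.8732)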